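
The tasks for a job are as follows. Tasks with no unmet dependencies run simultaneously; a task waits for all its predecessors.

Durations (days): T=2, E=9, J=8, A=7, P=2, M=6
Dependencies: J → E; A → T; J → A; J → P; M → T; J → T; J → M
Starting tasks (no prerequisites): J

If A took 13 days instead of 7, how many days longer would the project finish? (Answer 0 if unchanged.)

Actual critical path: J→A→T = 8+7+2 = 17 ⇒ 17 days.
A lies on that path, so at 13 days the path becomes 23 days.
That remains the longest chain; total 23 days.
Change in finish: 23 − 17 = +6 days.

6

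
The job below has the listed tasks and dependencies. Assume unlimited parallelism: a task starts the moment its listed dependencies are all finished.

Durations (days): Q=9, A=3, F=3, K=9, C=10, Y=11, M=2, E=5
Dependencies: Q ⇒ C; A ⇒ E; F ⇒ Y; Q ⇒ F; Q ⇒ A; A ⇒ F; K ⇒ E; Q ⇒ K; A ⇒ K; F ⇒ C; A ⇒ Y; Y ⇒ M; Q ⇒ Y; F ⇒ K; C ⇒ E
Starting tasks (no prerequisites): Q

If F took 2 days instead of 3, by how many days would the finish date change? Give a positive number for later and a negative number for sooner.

Baseline: Q→A→F→C→E = 9+3+3+10+5 = 30 → 30 days.
F is on the critical path; changing it to 2 makes that path 29 days.
The critical path is still Q→A→F→C→E; finish is now 29 days.
Change in finish: 29 − 30 = -1 days.

-1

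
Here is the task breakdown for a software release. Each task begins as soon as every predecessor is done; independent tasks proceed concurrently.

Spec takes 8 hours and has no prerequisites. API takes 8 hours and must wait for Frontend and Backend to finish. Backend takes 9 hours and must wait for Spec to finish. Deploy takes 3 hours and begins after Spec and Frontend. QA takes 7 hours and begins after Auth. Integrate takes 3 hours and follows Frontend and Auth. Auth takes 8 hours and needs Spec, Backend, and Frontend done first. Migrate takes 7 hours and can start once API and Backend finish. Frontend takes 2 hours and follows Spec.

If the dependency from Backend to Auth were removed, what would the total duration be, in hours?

32

With the dependency in place, Spec→Backend→API→Migrate = 8+9+8+7 = 32 sets the finish at 32 hours.
Without Backend→Auth, Auth's earliest start moves from 17 to 10.
After: Spec→Backend→API→Migrate = 8+9+8+7 = 32 → 32 hours.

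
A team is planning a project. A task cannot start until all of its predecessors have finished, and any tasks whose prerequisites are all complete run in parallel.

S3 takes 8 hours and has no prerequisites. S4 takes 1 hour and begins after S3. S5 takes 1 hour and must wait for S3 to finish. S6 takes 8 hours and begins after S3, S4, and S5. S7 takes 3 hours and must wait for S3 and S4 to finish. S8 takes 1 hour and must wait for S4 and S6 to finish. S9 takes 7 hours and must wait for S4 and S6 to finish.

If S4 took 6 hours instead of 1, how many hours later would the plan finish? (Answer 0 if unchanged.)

Actual critical path: S3→S4→S6→S9 = 8+1+8+7 = 24 ⇒ 24 hours.
S4 is on the critical path; changing it to 6 makes that path 29 hours.
No other chain overtakes it, so the finish is 29 hours.
Change in finish: 29 − 24 = +5 hours.

5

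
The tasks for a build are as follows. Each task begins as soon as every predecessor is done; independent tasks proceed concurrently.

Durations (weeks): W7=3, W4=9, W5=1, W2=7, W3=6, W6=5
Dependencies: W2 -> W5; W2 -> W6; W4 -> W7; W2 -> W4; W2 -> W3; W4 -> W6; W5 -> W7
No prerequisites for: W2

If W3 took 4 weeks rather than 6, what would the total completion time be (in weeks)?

21

Critical path before the change: W2→W4→W6 = 7+9+5 = 21 giving 21 weeks.
W3 is off the critical path — its longest chain is 13 weeks, giving 8 of slack.
That remains the longest chain; total 21 weeks.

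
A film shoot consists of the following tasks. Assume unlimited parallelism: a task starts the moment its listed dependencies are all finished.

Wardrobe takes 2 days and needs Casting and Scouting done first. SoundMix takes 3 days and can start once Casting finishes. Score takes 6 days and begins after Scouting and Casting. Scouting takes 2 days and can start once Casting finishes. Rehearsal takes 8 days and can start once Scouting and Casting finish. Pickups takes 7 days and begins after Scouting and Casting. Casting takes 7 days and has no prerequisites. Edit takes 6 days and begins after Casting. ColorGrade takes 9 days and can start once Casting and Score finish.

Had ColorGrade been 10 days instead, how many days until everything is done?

25

Actual critical path: Casting→Scouting→Score→ColorGrade = 7+2+6+9 = 24 ⇒ 24 days.
ColorGrade is on the critical path; changing it to 10 makes that path 25 days.
That remains the longest chain; total 25 days.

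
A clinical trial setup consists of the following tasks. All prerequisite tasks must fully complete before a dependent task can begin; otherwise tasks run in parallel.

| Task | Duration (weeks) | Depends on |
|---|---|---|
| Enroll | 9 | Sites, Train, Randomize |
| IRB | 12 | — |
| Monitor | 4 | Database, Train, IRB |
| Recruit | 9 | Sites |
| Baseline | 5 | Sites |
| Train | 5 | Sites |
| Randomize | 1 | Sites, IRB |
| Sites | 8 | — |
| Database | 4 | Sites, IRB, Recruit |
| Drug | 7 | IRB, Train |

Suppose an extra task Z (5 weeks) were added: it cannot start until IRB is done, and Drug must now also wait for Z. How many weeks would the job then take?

Originally the job takes 25 weeks.
With Z inserted, Drug now waits for max(IRB, Train, Z).
New critical path: Sites→Recruit→Database→Monitor = 8+9+4+4 = 25 ⇒ 25 weeks.

25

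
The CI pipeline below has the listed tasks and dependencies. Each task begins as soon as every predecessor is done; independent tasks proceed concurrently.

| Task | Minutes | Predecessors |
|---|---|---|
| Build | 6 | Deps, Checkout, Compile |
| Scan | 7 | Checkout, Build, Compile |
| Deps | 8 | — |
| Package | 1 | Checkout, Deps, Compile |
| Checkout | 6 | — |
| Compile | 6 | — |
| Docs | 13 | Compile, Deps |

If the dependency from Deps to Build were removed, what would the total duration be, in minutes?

With the dependency in place, Deps→Build→Scan = 8+6+7 = 21 sets the finish at 21 minutes.
Without Deps→Build, Build's earliest start moves from 8 to 6.
After: Deps→Docs = 8+13 = 21 → 21 minutes.

21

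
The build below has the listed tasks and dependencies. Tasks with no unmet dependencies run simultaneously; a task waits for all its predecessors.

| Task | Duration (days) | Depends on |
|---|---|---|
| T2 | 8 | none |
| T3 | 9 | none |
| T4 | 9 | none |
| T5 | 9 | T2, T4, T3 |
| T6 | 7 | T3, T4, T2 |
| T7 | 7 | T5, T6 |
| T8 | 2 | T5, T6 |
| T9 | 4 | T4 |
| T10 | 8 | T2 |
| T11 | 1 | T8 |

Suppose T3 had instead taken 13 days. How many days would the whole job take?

As given, the longest chain is T3→T5→T7 = 9+9+7 = 25, so the finish is 25 days.
T3 lies on that path, so at 13 days the path becomes 29 days.
No other chain overtakes it, so the finish is 29 days.

29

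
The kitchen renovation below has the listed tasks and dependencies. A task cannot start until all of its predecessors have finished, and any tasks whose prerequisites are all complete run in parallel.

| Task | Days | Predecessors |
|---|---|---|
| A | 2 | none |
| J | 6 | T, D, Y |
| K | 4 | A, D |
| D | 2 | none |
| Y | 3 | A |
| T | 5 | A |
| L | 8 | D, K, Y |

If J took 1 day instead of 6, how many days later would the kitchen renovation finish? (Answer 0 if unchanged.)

Actual critical path: A→K→L = 2+4+8 = 14 ⇒ 14 days.
J has 1 day of float (longest path through it is 13).
No other chain overtakes it, so the finish is 14 days.
Change in finish: 14 − 14 = +0 days.

0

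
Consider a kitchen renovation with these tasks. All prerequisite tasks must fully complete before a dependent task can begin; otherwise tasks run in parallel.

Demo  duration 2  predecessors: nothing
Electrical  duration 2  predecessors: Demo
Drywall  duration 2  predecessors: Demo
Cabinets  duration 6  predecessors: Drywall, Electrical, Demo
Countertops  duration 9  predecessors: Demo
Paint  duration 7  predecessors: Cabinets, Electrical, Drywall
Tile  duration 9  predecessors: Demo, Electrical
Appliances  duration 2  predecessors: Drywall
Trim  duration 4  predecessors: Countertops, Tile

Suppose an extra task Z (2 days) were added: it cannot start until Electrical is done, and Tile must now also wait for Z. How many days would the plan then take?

Originally the plan takes 17 days.
With Z inserted, Tile now waits for max(Demo, Electrical, Z).
New critical path: Demo→Electrical→Z→Tile→Trim = 2+2+2+9+4 = 19 ⇒ 19 days.

19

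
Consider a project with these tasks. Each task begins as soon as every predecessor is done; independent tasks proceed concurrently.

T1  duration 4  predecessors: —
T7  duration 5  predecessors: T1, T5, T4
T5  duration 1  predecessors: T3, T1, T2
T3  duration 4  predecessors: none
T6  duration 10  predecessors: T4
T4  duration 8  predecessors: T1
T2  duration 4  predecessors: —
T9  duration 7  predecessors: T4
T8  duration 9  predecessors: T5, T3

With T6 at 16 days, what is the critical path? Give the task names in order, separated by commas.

As given, the longest chain is T1→T4→T6 = 4+8+10 = 22, so the finish is 22 days.
Since T6 is critical, the +6 change carries straight to that chain (now 28 days).
The critical path is still T1→T4→T6; finish is now 28 days.

T1, T4, T6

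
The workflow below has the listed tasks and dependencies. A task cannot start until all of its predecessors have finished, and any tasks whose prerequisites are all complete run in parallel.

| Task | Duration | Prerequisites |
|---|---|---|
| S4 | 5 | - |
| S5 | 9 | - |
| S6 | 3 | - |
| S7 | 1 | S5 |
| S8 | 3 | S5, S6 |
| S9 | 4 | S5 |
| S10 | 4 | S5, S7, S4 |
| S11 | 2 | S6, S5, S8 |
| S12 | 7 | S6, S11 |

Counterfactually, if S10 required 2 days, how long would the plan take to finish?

21

Critical path before the change: S5→S8→S11→S12 = 9+3+2+7 = 21 giving 21 days.
S10 is off the critical path — its longest chain is 14 days, giving 7 of slack.
The critical path is still S5→S8→S11→S12; finish is now 21 days.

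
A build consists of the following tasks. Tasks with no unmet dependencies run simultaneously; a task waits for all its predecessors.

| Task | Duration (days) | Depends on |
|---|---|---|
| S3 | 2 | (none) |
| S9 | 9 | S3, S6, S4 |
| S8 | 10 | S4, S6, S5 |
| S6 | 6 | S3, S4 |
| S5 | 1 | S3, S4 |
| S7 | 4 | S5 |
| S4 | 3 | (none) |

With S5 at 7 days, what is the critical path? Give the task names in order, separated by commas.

The binding path is S4→S6→S8 = 3+6+10 = 19; finish at 19 days.
S5 is off the critical path — its longest chain is 14 days, giving 5 of slack.
Now S4→S5→S8 = 3+7+10 = 20 is longest, so the finish becomes 20 days.

S4, S5, S8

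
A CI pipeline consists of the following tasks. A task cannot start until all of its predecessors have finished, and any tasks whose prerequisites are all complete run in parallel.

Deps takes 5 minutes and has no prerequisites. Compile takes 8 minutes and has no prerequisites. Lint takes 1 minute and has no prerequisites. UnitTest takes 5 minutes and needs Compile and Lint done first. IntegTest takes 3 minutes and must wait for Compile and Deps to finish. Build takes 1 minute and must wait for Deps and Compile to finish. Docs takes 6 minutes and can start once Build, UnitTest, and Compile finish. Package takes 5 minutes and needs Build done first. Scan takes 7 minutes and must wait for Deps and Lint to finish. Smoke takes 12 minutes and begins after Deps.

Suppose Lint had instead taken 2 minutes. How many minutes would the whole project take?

19

The binding path is Compile→UnitTest→Docs = 8+5+6 = 19; finish at 19 minutes.
The longest path through Lint is only 12 minutes, so Lint has float 7.
That remains the longest chain; total 19 minutes.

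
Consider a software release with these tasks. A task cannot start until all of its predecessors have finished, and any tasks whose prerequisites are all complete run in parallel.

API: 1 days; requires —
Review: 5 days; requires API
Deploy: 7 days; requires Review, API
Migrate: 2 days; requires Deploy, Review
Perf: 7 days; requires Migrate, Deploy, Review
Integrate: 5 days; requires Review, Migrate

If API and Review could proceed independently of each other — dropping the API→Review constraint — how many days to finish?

21

With the dependency in place, API→Review→Deploy→Migrate→Perf = 1+5+7+2+7 = 22 sets the finish at 22 days.
Without API→Review, Review's earliest start moves from 1 to 0.
After: Review→Deploy→Migrate→Perf = 5+7+2+7 = 21 → 21 days.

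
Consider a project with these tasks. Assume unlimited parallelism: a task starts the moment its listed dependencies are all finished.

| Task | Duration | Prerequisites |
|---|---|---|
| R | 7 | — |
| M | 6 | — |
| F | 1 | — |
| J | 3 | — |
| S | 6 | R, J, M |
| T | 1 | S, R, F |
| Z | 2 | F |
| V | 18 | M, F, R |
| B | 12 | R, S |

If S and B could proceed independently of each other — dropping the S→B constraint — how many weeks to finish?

25

With the dependency in place, R→S→B = 7+6+12 = 25 sets the finish at 25 weeks.
Without S→B, B's earliest start moves from 13 to 7.
The longest chain is now R→V = 7+18 = 25, so the project takes 25 weeks.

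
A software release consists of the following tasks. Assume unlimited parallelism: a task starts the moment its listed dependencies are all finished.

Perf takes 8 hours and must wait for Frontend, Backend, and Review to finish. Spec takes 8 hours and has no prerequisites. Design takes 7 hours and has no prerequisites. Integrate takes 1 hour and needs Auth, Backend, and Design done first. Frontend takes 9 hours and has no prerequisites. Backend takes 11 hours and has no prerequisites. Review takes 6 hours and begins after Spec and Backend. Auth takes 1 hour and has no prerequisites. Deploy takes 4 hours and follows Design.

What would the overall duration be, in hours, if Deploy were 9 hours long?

25

Actual critical path: Backend→Review→Perf = 11+6+8 = 25 ⇒ 25 hours.
Deploy has 14 hours of float (longest path through it is 11).
That remains the longest chain; total 25 hours.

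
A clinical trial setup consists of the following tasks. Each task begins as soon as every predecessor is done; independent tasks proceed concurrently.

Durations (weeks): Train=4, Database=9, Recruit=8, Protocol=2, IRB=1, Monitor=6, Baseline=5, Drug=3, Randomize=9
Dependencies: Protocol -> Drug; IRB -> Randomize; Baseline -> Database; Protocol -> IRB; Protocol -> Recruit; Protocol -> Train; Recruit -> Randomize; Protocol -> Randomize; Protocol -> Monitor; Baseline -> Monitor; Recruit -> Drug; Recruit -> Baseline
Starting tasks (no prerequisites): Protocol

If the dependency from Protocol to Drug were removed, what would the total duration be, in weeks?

24

Original critical path: Protocol→Recruit→Baseline→Database = 2+8+5+9 = 24 ⇒ 24 weeks.
Dropping Protocol→Drug doesn't change Drug's earliest start (10); another predecessor still binds.
New critical path: Protocol→Recruit→Baseline→Database = 2+8+5+9 = 24 ⇒ 24 weeks.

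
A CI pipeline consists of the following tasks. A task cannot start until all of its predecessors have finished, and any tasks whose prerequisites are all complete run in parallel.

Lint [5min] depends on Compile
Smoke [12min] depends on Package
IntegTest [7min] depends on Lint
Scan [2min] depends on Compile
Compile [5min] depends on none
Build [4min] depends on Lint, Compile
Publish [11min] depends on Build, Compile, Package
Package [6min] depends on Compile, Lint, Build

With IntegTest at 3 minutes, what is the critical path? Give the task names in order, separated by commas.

Compile, Lint, Build, Package, Smoke

The binding path is Compile→Lint→Build→Package→Smoke = 5+5+4+6+12 = 32; finish at 32 minutes.
IntegTest has 15 minutes of float (longest path through it is 17).
That remains the longest chain; total 32 minutes.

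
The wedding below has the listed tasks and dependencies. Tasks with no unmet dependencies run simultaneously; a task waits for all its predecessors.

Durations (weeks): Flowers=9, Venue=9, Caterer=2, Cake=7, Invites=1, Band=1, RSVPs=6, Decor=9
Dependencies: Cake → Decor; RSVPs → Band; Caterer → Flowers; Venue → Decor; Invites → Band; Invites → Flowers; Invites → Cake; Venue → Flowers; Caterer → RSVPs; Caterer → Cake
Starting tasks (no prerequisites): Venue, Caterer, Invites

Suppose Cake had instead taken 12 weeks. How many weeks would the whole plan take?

23

Critical path before the change: Caterer→Cake→Decor = 2+7+9 = 18 giving 18 weeks.
Cake lies on that path, so at 12 weeks the path becomes 23 weeks.
The critical path is still Caterer→Cake→Decor; finish is now 23 weeks.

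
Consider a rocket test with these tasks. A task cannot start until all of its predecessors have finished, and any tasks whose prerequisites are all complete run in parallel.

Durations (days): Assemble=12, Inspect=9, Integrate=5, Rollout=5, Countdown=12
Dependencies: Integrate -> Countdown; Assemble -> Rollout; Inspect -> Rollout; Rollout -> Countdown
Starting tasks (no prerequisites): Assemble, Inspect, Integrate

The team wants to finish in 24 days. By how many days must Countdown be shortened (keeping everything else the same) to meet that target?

5

Current finish: 29 days; target: 24.
Countdown is on every critical path, so each day cut from Countdown cuts the finish by one (this holds down to a finish of 18).
Need 29 − 24 = 5 days off Countdown → Countdown becomes 7 days, finish becomes 24.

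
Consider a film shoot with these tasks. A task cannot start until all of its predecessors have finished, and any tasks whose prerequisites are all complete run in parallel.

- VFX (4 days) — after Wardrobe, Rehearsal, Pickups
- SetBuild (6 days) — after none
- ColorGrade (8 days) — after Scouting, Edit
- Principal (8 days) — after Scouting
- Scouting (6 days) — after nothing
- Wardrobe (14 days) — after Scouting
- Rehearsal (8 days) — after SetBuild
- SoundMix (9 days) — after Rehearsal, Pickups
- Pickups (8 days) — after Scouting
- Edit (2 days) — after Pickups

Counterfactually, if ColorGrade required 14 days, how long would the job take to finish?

30

Critical path before the change: Scouting→Pickups→Edit→ColorGrade = 6+8+2+8 = 24 giving 24 days.
ColorGrade is on the critical path; changing it to 14 makes that path 30 days.
No other chain overtakes it, so the finish is 30 days.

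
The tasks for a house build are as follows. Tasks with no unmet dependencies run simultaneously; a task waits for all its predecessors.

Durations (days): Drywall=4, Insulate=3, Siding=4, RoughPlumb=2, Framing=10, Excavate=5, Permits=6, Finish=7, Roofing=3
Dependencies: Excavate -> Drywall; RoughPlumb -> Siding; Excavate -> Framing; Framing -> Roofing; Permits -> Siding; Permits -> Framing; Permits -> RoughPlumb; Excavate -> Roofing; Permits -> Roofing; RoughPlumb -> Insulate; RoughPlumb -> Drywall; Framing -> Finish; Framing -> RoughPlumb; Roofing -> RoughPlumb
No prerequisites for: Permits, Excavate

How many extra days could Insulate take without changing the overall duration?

1

Permits→Framing→Roofing→RoughPlumb→Drywall = 6+10+3+2+4 = 25 sets the makespan at 25 days.
Longest path through Insulate: 24 days (earliest finish 24, latest finish 25).
Float = 25 − 24 = 1.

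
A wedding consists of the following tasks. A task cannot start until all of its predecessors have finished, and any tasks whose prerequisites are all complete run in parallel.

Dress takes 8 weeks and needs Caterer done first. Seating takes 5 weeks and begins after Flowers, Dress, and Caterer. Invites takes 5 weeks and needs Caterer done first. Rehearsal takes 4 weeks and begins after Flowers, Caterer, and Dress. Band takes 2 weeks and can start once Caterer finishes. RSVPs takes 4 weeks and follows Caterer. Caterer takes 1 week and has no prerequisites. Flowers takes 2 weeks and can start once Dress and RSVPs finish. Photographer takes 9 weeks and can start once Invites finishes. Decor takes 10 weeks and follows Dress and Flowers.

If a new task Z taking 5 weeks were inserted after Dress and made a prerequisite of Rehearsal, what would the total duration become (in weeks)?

Originally the schedule takes 21 weeks.
With Z inserted, Rehearsal now waits for max(Flowers, Caterer, Dress, Z).
New critical path: Caterer→Dress→Flowers→Decor = 1+8+2+10 = 21 ⇒ 21 weeks.

21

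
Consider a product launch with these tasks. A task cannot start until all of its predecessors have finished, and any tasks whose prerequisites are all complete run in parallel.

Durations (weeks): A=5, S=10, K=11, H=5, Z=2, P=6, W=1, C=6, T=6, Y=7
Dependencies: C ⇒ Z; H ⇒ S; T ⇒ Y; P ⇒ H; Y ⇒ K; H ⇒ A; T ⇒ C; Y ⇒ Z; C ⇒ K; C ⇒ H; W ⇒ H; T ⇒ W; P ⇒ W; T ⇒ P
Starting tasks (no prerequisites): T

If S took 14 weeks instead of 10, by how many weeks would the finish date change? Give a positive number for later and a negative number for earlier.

Actual critical path: T→P→W→H→S = 6+6+1+5+10 = 28 ⇒ 28 weeks.
S is on the critical path; changing it to 14 makes that path 32 weeks.
That remains the longest chain; total 32 weeks.
Change in finish: 32 − 28 = +4 weeks.

4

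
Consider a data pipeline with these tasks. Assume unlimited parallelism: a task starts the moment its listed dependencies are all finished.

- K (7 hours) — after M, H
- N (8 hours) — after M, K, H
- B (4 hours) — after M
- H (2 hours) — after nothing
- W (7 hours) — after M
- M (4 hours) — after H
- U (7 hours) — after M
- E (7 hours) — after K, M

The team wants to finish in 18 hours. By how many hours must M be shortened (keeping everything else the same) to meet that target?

3

Current finish: 21 hours; target: 18.
M is on every critical path, so each hour cut from M cuts the finish by one (this holds down to a finish of 18).
Need 21 − 18 = 3 hours off M → M becomes 1 hour, finish becomes 18.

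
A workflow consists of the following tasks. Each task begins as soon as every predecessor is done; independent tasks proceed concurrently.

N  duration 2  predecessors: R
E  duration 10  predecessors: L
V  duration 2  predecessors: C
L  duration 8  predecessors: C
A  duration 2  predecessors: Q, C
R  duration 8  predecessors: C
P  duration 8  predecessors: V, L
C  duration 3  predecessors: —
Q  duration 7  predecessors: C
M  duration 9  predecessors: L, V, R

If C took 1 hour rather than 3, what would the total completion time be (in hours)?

19

Actual critical path: C→L→E = 3+8+10 = 21 ⇒ 21 hours.
C is on the critical path; changing it to 1 makes that path 19 hours.
No other chain overtakes it, so the finish is 19 hours.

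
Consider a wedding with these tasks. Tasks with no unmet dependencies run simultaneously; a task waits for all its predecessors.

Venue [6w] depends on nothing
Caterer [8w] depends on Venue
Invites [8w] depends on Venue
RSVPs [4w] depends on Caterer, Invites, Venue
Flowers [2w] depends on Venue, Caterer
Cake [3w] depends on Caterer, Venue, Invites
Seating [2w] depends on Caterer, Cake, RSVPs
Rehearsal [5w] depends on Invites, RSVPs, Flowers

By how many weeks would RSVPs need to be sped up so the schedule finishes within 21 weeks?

2

Current finish: 23 weeks; target: 21.
RSVPs is on every critical path, so each week cut from RSVPs cuts the finish by one (this holds down to a finish of 21).
Need 23 − 21 = 2 weeks off RSVPs → RSVPs becomes 2 weeks, finish becomes 21.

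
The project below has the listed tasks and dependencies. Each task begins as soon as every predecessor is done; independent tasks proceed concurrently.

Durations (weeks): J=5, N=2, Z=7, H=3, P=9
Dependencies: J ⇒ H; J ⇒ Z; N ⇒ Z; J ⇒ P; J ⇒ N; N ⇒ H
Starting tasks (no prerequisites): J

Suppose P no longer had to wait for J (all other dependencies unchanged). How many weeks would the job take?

Original critical path: J→N→Z = 5+2+7 = 14 ⇒ 14 weeks.
Without J→P, P's earliest start moves from 5 to 0.
The longest chain is now J→N→Z = 5+2+7 = 14, so the job takes 14 weeks.

14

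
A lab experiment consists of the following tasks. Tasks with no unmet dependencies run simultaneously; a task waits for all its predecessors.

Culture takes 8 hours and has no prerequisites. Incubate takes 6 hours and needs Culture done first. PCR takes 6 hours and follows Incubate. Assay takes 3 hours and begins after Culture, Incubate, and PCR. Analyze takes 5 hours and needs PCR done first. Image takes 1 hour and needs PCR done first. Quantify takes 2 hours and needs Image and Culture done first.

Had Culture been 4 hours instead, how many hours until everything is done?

21

Actual critical path: Culture→Incubate→PCR→Analyze = 8+6+6+5 = 25 ⇒ 25 hours.
Since Culture is critical, the -4 change carries straight to that chain (now 21 hours).
No other chain overtakes it, so the finish is 21 hours.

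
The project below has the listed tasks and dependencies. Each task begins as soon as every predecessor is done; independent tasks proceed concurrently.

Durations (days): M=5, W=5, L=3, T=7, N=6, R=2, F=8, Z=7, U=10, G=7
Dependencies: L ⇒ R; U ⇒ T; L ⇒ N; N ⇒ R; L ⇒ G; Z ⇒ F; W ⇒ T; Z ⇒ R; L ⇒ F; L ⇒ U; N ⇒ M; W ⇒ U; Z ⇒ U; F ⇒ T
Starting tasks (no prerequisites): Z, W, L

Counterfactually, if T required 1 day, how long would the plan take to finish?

As given, the longest chain is Z→U→T = 7+10+7 = 24, so the finish is 24 days.
Since T is critical, the -6 change carries straight to that chain (now 18 days).
That remains the longest chain; total 18 days.

18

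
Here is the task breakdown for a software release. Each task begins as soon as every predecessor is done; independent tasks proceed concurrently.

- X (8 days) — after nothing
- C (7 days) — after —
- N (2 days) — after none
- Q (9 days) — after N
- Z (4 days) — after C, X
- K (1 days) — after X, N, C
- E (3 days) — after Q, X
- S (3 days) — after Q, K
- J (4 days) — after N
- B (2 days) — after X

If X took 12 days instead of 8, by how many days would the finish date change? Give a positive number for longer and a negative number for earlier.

2

Actual critical path: N→Q→E = 2+9+3 = 14 ⇒ 14 days.
The longest path through X is only 12 days, so X has float 2.
The binding chain switches to X→Z = 12+4 = 16; finish 16 days.
Change in finish: 16 − 14 = +2 days.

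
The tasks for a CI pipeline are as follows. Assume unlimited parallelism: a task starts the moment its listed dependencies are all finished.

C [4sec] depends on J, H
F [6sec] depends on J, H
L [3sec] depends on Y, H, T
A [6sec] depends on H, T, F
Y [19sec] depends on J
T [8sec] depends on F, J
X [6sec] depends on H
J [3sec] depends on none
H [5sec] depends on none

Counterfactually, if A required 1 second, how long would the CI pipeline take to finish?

The binding path is H→F→T→A = 5+6+8+6 = 25; finish at 25 seconds.
A lies on that path, so at 1 second the path becomes 20 seconds.
The binding chain switches to J→Y→L = 3+19+3 = 25; finish 25 seconds.

25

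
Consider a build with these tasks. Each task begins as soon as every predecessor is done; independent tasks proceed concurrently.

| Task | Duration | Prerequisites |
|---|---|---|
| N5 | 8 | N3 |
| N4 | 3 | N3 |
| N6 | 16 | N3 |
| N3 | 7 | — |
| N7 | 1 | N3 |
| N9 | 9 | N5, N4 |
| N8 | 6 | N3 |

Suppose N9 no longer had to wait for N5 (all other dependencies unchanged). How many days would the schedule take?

With the dependency in place, N3→N5→N9 = 7+8+9 = 24 sets the finish at 24 days.
Without N5→N9, N9's earliest start moves from 15 to 10.
After: N3→N6 = 7+16 = 23 → 23 days.

23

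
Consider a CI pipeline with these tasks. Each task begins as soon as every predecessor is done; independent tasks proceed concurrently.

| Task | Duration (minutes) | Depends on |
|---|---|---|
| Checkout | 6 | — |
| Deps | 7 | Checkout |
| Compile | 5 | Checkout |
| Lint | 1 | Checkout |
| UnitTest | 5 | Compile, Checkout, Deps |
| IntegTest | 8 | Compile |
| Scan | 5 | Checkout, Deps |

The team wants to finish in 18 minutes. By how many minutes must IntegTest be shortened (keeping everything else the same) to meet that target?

Current finish: 19 minutes; target: 18.
IntegTest is on every critical path, so each minute cut from IntegTest cuts the finish by one (this holds down to a finish of 18).
Need 19 − 18 = 1 minute off IntegTest → IntegTest becomes 7 minutes, finish becomes 18.

1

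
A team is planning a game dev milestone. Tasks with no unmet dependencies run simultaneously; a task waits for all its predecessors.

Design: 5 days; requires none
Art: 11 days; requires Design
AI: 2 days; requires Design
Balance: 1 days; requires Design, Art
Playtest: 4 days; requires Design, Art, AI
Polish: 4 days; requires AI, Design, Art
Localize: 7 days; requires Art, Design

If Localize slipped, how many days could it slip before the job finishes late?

The longest chain is Design→Art→Localize = 5+11+7 = 23; overall finish 23 days.
Longest path through Localize: 23 days (earliest finish 23, latest finish 23).
Float = 23 − 23 = 0.

0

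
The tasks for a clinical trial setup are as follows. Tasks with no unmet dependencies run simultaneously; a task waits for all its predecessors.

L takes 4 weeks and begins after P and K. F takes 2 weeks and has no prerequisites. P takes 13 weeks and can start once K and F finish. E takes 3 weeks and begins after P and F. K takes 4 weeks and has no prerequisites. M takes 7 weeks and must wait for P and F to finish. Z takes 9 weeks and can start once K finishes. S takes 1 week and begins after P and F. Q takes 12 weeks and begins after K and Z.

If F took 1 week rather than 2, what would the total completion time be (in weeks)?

25

The binding path is K→Z→Q = 4+9+12 = 25; finish at 25 weeks.
F has 3 weeks of float (longest path through it is 22).
That remains the longest chain; total 25 weeks.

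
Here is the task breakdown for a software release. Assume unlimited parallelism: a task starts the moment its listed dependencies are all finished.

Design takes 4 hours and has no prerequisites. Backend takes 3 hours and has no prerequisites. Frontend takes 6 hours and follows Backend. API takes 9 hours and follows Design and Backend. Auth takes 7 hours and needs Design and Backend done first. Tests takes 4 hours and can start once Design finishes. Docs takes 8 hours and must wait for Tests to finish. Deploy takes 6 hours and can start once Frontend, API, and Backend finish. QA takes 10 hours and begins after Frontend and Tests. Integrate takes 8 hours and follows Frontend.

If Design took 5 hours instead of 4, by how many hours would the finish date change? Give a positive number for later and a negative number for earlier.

Baseline: Design→API→Deploy = 4+9+6 = 19 → 19 hours.
Design lies on that path, so at 5 hours the path becomes 20 hours.
The critical path is still Design→API→Deploy; finish is now 20 hours.
Change in finish: 20 − 19 = +1 hours.

1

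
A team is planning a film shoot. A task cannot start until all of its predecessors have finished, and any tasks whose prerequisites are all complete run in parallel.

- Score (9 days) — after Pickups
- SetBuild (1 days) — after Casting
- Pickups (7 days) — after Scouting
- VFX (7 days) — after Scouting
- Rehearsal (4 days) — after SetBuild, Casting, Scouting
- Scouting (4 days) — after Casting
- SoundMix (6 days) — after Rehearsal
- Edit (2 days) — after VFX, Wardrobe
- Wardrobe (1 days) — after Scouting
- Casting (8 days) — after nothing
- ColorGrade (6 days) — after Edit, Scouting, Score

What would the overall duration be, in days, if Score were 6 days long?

Baseline: Casting→Scouting→Pickups→Score→ColorGrade = 8+4+7+9+6 = 34 → 34 days.
Score lies on that path, so at 6 days the path becomes 31 days.
The critical path is still Casting→Scouting→Pickups→Score→ColorGrade; finish is now 31 days.

31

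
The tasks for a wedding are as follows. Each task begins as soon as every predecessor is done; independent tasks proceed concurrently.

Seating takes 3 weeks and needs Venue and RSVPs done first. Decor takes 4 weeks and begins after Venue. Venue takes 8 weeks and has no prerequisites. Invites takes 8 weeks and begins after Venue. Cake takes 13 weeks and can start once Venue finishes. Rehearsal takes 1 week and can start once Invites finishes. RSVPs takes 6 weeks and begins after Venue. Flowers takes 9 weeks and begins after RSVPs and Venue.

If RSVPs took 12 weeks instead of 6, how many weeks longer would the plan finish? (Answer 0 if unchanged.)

As given, the longest chain is Venue→RSVPs→Flowers = 8+6+9 = 23, so the finish is 23 weeks.
RSVPs is on the critical path; changing it to 12 makes that path 29 weeks.
That remains the longest chain; total 29 weeks.
Change in finish: 29 − 23 = +6 weeks.

6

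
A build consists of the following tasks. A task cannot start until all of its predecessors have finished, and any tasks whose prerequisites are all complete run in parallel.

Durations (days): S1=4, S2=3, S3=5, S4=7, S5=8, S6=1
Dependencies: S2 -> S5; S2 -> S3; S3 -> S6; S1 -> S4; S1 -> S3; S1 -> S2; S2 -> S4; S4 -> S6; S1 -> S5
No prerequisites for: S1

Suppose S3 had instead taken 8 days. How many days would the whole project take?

16

The binding path is S1→S2→S4→S6 = 4+3+7+1 = 15; finish at 15 days.
The longest path through S3 is only 13 days, so S3 has float 2.
The binding chain switches to S1→S2→S3→S6 = 4+3+8+1 = 16; finish 16 days.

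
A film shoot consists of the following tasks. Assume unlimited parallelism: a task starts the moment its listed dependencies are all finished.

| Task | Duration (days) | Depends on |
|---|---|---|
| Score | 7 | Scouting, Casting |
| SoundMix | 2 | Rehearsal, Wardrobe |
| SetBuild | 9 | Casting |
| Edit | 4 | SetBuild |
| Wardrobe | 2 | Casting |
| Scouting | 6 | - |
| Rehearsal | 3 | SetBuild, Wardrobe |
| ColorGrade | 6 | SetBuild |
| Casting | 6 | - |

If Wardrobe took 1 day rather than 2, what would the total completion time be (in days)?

21

The binding path is Casting→SetBuild→ColorGrade = 6+9+6 = 21; finish at 21 days.
Wardrobe has 8 days of float (longest path through it is 13).
No other chain overtakes it, so the finish is 21 days.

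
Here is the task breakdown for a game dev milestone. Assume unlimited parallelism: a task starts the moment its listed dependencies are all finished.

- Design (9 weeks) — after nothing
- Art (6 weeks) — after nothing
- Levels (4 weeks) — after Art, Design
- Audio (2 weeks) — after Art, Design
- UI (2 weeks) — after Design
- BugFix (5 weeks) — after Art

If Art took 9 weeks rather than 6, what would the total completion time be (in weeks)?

14

The binding path is Design→Levels = 9+4 = 13; finish at 13 weeks.
Art has 2 weeks of float (longest path through it is 11).
The binding chain switches to Art→BugFix = 9+5 = 14; finish 14 weeks.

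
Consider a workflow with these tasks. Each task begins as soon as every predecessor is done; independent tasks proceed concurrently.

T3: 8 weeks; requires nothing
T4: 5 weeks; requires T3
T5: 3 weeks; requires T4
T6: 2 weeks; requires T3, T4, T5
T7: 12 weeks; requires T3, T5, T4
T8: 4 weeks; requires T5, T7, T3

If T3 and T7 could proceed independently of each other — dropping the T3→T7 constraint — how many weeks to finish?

32

With the dependency in place, T3→T4→T5→T7→T8 = 8+5+3+12+4 = 32 sets the finish at 32 weeks.
Dropping T3→T7 doesn't change T7's earliest start (16); another predecessor still binds.
The longest chain is now T3→T4→T5→T7→T8 = 8+5+3+12+4 = 32, so the workflow takes 32 weeks.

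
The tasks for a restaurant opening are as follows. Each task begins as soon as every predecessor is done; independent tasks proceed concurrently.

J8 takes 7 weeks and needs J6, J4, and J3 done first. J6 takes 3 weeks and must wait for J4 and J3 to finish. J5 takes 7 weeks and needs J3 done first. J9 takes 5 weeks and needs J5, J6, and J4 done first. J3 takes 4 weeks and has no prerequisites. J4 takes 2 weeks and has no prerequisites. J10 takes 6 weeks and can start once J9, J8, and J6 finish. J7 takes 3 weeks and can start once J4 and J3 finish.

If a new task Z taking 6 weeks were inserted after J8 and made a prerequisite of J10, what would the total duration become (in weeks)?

Originally the project takes 22 weeks.
With Z inserted, J10 now waits for max(J9, J8, J6, Z).
New critical path: J3→J6→J8→Z→J10 = 4+3+7+6+6 = 26 ⇒ 26 weeks.

26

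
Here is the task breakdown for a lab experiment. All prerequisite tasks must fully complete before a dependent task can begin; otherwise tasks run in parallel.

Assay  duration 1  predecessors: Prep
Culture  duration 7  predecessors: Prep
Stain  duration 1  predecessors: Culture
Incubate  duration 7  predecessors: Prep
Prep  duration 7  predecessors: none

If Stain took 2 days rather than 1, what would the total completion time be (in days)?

Baseline: Prep→Culture→Stain = 7+7+1 = 15 → 15 days.
Since Stain is critical, the +1 change carries straight to that chain (now 16 days).
The critical path is still Prep→Culture→Stain; finish is now 16 days.

16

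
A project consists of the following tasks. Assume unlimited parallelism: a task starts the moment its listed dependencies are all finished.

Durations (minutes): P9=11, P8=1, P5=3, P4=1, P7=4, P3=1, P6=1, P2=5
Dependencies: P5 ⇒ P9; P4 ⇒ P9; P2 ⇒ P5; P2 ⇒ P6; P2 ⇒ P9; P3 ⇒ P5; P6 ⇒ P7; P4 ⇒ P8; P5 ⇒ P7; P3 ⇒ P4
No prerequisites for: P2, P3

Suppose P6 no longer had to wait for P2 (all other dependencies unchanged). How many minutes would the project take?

19

Before: longest chain P2→P5→P9 = 5+3+11 = 19, finish 19.
Without P2→P6, P6's earliest start moves from 5 to 0.
After: P2→P5→P9 = 5+3+11 = 19 → 19 minutes.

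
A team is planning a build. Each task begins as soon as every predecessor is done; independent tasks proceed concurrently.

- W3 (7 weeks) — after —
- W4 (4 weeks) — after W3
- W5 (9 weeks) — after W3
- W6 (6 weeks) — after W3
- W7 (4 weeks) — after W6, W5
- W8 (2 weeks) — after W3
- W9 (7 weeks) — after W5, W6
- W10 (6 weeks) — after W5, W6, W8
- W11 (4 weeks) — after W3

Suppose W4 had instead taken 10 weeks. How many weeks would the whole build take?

As given, the longest chain is W3→W5→W9 = 7+9+7 = 23, so the finish is 23 weeks.
The longest path through W4 is only 11 weeks, so W4 has float 12.
That remains the longest chain; total 23 weeks.

23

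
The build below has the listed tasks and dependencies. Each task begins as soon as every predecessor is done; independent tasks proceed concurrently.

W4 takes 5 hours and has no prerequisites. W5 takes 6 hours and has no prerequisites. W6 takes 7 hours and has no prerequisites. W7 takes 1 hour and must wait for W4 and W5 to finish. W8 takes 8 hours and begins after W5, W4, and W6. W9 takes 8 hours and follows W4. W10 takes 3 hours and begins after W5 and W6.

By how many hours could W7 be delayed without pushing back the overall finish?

The longest chain is W6→W8 = 7+8 = 15; overall finish 15 hours.
Longest path through W7: 7 hours (earliest finish 7, latest finish 15).
So W7 can slip 15 − 7 = 8 hours.

8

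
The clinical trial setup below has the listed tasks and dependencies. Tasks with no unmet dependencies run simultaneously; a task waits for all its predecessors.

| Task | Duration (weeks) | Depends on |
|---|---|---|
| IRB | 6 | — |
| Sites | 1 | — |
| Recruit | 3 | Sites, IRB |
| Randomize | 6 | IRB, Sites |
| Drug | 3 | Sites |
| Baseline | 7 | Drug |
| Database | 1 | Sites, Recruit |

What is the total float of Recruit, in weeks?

2

IRB→Randomize = 6+6 = 12 sets the makespan at 12 weeks.
Longest path through Recruit: 10 weeks (earliest finish 9, latest finish 11).
Float = 12 − 10 = 2.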